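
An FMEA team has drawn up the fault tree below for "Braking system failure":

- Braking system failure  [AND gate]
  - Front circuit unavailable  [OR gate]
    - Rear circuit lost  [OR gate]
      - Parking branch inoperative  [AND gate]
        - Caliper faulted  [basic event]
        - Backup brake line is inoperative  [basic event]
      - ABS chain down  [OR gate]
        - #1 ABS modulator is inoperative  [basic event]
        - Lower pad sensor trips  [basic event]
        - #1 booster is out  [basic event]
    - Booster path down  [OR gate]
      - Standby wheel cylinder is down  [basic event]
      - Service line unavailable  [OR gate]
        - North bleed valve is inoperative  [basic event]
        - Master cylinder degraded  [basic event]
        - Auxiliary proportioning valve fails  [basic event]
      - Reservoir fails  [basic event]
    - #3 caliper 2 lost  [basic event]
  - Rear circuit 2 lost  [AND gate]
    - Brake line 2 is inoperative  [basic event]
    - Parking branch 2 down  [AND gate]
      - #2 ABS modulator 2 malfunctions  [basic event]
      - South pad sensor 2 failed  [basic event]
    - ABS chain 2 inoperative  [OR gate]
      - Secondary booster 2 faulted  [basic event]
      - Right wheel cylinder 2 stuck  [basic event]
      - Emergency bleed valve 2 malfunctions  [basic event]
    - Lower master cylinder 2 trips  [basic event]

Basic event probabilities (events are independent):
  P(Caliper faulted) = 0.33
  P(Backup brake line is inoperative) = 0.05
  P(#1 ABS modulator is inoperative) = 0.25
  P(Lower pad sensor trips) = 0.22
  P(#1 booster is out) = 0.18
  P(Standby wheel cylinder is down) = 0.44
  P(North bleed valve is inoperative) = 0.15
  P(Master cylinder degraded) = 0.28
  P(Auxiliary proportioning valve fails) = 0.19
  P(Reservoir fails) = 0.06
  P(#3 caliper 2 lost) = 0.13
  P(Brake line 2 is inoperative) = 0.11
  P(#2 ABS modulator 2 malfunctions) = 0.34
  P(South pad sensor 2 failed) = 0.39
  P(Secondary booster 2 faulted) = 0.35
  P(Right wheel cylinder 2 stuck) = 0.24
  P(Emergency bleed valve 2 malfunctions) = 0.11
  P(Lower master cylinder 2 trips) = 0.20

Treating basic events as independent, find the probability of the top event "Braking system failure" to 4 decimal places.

0.0015

P(Parking branch inoperative) [AND] = 0.33 × 0.05 = 0.016500
P(ABS chain down) [OR] = 1 − (1−0.25) × (1−0.22) × (1−0.18) = 0.520300
P(Rear circuit lost) [OR] = 1 − (1−0.016500) × (1−0.520300) = 0.528215
P(Service line unavailable) [OR] = 1 − (1−0.15) × (1−0.28) × (1−0.19) = 0.504280
P(Booster path down) [OR] = 1 − (1−0.44) × (1−0.504280) × (1−0.06) = 0.739053
P(Front circuit unavailable) [OR] = 1 − (1−0.528215) × (1−0.739053) × (1−0.13) = 0.892894
P(Parking branch 2 down) [AND] = 0.34 × 0.39 = 0.132600
P(ABS chain 2 inoperative) [OR] = 1 − (1−0.35) × (1−0.24) × (1−0.11) = 0.560340
P(Rear circuit 2 lost) [AND] = 0.11 × 0.132600 × 0.560340 × 0.20 = 0.001635
P(Braking system failure) [AND] = 0.892894 × 0.001635 = 0.001460
Rounded to 4 decimal places: P(Braking system failure) ≈ 0.0015.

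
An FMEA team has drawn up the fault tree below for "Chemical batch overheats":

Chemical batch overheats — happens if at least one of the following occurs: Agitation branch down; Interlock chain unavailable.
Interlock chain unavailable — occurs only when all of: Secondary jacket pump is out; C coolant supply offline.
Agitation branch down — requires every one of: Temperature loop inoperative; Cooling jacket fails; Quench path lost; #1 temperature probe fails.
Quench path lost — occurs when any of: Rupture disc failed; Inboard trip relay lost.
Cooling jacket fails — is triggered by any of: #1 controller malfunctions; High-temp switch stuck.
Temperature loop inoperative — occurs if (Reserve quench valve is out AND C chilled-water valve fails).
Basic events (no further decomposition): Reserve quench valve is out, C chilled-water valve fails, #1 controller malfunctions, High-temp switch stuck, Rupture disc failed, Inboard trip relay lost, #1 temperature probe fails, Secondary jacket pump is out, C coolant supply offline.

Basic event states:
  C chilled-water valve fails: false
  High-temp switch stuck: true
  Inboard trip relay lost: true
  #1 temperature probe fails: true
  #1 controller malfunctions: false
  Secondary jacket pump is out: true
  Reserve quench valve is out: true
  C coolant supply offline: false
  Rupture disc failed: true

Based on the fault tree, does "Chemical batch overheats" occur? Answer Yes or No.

No

Temperature loop inoperative [AND]: Reserve quench valve is out=occurs, C chilled-water valve fails=not → not all inputs occur → does not occur.
Cooling jacket fails [OR]: #1 controller malfunctions=not, High-temp switch stuck=occurs → at least one input occurs → occurs.
Quench path lost [OR]: Rupture disc failed=occurs, Inboard trip relay lost=occurs → at least one input occurs → occurs.
Agitation branch down [AND]: Temperature loop inoperative=not, Cooling jacket fails=occurs, Quench path lost=occurs, #1 temperature probe fails=occurs → not all inputs occur → does not occur.
Interlock chain unavailable [AND]: Secondary jacket pump is out=occurs, C coolant supply offline=not → not all inputs occur → does not occur.
Chemical batch overheats [OR]: Agitation branch down=not, Interlock chain unavailable=not → no input occurs → does not occur.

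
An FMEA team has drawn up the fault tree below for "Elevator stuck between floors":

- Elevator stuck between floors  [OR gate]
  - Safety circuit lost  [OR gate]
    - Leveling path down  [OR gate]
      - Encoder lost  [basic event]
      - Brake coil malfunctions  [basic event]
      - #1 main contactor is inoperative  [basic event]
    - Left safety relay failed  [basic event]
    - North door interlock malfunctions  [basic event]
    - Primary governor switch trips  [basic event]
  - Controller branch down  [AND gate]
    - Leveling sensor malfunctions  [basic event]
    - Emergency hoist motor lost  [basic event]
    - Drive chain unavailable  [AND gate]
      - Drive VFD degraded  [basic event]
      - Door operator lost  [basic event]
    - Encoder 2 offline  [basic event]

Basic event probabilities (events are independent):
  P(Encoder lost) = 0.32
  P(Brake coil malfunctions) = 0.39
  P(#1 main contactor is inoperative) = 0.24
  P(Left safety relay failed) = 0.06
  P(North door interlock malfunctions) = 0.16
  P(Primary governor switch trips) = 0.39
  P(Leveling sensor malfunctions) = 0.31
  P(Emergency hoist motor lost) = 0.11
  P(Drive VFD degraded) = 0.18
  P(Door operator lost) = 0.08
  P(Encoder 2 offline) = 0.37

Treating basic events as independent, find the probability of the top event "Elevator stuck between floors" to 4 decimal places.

P(Leveling path down) [OR] = 1 − (1−0.32) × (1−0.39) × (1−0.24) = 0.684752
P(Safety circuit lost) [OR] = 1 − (1−0.684752) × (1−0.06) × (1−0.16) × (1−0.39) = 0.848159
P(Drive chain unavailable) [AND] = 0.18 × 0.08 = 0.014400
P(Controller branch down) [AND] = 0.31 × 0.11 × 0.014400 × 0.37 = 0.000182
P(Elevator stuck between floors) [OR] = 1 − (1−0.848159) × (1−0.000182) = 0.848187
Rounded to 4 decimal places: P(Elevator stuck between floors) ≈ 0.8482.

0.8482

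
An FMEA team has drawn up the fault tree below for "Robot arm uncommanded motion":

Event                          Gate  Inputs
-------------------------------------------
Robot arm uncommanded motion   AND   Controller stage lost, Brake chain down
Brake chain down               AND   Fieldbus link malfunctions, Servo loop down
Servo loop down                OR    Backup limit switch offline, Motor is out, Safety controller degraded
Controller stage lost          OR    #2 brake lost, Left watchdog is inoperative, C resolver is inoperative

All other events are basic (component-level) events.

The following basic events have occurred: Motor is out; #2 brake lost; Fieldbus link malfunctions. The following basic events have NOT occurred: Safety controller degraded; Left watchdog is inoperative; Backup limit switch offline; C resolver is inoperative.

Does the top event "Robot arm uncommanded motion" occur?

Controller stage lost [OR]: #2 brake lost=occurs, Left watchdog is inoperative=not, C resolver is inoperative=not → at least one input occurs → occurs.
Servo loop down [OR]: Backup limit switch offline=not, Motor is out=occurs, Safety controller degraded=not → at least one input occurs → occurs.
Brake chain down [AND]: Fieldbus link malfunctions=occurs, Servo loop down=occurs → all inputs occur → occurs.
Robot arm uncommanded motion [AND]: Controller stage lost=occurs, Brake chain down=occurs → all inputs occur → occurs.

Yes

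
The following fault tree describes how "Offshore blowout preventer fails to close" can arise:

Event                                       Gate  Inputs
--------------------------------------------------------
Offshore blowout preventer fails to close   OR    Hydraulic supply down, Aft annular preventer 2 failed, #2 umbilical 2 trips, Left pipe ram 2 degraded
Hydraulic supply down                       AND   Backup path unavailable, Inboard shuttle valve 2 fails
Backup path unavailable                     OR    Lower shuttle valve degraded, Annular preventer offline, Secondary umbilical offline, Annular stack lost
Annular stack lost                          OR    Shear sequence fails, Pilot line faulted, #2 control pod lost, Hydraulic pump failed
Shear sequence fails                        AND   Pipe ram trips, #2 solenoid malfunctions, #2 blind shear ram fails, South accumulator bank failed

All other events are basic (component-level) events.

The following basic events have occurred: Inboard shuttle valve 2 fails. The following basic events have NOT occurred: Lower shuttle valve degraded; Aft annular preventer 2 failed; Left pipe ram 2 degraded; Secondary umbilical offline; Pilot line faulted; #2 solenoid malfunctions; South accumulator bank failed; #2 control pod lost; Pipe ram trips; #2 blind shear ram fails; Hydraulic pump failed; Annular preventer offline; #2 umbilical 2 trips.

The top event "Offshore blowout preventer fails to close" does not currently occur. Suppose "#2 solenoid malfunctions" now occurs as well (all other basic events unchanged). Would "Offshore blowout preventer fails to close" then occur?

Counterfactual: set "#2 solenoid malfunctions" to occurred.
Shear sequence fails [AND]: Pipe ram trips=not, #2 solenoid malfunctions=occurs, #2 blind shear ram fails=not, South accumulator bank failed=not → not all inputs occur → does not occur.
Annular stack lost [OR]: Shear sequence fails=not, Pilot line faulted=not, #2 control pod lost=not, Hydraulic pump failed=not → no input occurs → does not occur.
Backup path unavailable [OR]: Lower shuttle valve degraded=not, Annular preventer offline=not, Secondary umbilical offline=not, Annular stack lost=not → no input occurs → does not occur.
Hydraulic supply down [AND]: Backup path unavailable=not, Inboard shuttle valve 2 fails=occurs → not all inputs occur → does not occur.
Offshore blowout preventer fails to close [OR]: Hydraulic supply down=not, Aft annular preventer 2 failed=not, #2 umbilical 2 trips=not, Left pipe ram 2 degraded=not → no input occurs → does not occur.

No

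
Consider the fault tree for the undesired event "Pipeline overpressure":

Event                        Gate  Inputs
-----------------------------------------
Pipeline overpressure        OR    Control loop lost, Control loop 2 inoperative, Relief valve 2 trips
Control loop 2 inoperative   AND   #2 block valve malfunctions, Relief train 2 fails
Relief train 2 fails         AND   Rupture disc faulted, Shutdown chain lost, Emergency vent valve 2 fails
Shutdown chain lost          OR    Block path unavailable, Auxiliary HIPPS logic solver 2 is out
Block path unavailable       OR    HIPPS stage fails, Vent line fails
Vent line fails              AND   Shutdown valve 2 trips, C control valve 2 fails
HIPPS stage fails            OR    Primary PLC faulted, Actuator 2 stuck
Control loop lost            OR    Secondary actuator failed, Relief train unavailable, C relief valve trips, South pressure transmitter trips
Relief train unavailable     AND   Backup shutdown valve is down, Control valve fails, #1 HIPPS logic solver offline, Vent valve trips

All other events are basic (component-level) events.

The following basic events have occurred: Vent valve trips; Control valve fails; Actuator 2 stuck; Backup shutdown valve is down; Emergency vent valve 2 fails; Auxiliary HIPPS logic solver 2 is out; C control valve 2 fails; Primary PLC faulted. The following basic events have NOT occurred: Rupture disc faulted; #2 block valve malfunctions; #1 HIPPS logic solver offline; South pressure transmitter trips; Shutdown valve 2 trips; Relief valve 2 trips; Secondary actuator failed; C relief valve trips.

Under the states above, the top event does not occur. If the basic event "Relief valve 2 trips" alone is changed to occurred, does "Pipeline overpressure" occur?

Yes

Counterfactual: set "Relief valve 2 trips" to occurred.
Relief train unavailable [AND]: Backup shutdown valve is down=occurs, Control valve fails=occurs, #1 HIPPS logic solver offline=not, Vent valve trips=occurs → not all inputs occur → does not occur.
Control loop lost [OR]: Secondary actuator failed=not, Relief train unavailable=not, C relief valve trips=not, South pressure transmitter trips=not → no input occurs → does not occur.
HIPPS stage fails [OR]: Primary PLC faulted=occurs, Actuator 2 stuck=occurs → at least one input occurs → occurs.
Vent line fails [AND]: Shutdown valve 2 trips=not, C control valve 2 fails=occurs → not all inputs occur → does not occur.
Block path unavailable [OR]: HIPPS stage fails=occurs, Vent line fails=not → at least one input occurs → occurs.
Shutdown chain lost [OR]: Block path unavailable=occurs, Auxiliary HIPPS logic solver 2 is out=occurs → at least one input occurs → occurs.
Relief train 2 fails [AND]: Rupture disc faulted=not, Shutdown chain lost=occurs, Emergency vent valve 2 fails=occurs → not all inputs occur → does not occur.
Control loop 2 inoperative [AND]: #2 block valve malfunctions=not, Relief train 2 fails=not → not all inputs occur → does not occur.
Pipeline overpressure [OR]: Control loop lost=not, Control loop 2 inoperative=not, Relief valve 2 trips=occurs → at least one input occurs → occurs.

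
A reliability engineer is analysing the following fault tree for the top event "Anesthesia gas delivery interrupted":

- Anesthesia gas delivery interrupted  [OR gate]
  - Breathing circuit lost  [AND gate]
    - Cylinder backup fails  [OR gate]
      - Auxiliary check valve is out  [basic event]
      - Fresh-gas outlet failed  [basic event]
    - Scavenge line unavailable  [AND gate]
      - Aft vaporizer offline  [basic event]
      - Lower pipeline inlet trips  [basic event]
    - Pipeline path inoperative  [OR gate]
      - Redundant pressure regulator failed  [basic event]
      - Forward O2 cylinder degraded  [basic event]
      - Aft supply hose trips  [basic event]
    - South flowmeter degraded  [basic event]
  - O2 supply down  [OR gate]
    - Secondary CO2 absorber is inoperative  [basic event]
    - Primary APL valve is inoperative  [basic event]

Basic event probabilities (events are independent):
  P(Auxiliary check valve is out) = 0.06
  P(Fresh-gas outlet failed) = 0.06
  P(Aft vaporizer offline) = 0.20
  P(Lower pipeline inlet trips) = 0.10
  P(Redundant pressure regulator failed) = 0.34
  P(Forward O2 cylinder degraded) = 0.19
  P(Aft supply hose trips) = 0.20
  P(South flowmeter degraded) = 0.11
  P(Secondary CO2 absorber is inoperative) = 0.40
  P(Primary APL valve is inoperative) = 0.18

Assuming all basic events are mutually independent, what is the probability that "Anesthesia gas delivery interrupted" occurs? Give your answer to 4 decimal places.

0.5081

P(Cylinder backup fails) [OR] = 1 − (1−0.06) × (1−0.06) = 0.116400
P(Scavenge line unavailable) [AND] = 0.20 × 0.10 = 0.020000
P(Pipeline path inoperative) [OR] = 1 − (1−0.34) × (1−0.19) × (1−0.20) = 0.572320
P(Breathing circuit lost) [AND] = 0.116400 × 0.020000 × 0.572320 × 0.11 = 0.000147
P(O2 supply down) [OR] = 1 − (1−0.40) × (1−0.18) = 0.508000
P(Anesthesia gas delivery interrupted) [OR] = 1 − (1−0.000147) × (1−0.508000) = 0.508072
Rounded to 4 decimal places: P(Anesthesia gas delivery interrupted) ≈ 0.5081.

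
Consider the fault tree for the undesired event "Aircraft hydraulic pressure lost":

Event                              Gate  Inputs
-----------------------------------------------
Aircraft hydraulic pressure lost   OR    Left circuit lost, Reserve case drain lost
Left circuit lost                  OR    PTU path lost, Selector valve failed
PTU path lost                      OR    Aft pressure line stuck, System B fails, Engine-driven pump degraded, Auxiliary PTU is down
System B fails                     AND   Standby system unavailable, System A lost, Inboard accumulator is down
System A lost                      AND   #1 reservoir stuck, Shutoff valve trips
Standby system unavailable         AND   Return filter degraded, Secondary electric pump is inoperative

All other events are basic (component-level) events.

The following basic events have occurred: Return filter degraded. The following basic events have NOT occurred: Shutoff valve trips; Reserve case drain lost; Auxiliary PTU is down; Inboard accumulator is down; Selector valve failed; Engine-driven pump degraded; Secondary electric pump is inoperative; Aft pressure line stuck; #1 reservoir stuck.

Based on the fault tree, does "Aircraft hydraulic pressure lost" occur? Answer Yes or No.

No

Standby system unavailable [AND]: Return filter degraded=occurs, Secondary electric pump is inoperative=not → not all inputs occur → does not occur.
System A lost [AND]: #1 reservoir stuck=not, Shutoff valve trips=not → not all inputs occur → does not occur.
System B fails [AND]: Standby system unavailable=not, System A lost=not, Inboard accumulator is down=not → not all inputs occur → does not occur.
PTU path lost [OR]: Aft pressure line stuck=not, System B fails=not, Engine-driven pump degraded=not, Auxiliary PTU is down=not → no input occurs → does not occur.
Left circuit lost [OR]: PTU path lost=not, Selector valve failed=not → no input occurs → does not occur.
Aircraft hydraulic pressure lost [OR]: Left circuit lost=not, Reserve case drain lost=not → no input occurs → does not occur.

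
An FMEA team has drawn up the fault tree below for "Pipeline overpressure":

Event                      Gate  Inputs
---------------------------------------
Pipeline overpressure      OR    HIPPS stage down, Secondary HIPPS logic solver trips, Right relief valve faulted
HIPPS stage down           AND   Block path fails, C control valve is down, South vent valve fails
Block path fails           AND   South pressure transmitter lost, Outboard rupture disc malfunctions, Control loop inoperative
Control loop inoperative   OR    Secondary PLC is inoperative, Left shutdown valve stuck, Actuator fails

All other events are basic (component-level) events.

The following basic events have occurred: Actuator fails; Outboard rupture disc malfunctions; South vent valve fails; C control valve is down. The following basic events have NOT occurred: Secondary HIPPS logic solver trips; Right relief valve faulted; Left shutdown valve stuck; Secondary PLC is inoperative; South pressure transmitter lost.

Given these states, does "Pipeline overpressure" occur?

No

Control loop inoperative [OR]: Secondary PLC is inoperative=not, Left shutdown valve stuck=not, Actuator fails=occurs → at least one input occurs → occurs.
Block path fails [AND]: South pressure transmitter lost=not, Outboard rupture disc malfunctions=occurs, Control loop inoperative=occurs → not all inputs occur → does not occur.
HIPPS stage down [AND]: Block path fails=not, C control valve is down=occurs, South vent valve fails=occurs → not all inputs occur → does not occur.
Pipeline overpressure [OR]: HIPPS stage down=not, Secondary HIPPS logic solver trips=not, Right relief valve faulted=not → no input occurs → does not occur.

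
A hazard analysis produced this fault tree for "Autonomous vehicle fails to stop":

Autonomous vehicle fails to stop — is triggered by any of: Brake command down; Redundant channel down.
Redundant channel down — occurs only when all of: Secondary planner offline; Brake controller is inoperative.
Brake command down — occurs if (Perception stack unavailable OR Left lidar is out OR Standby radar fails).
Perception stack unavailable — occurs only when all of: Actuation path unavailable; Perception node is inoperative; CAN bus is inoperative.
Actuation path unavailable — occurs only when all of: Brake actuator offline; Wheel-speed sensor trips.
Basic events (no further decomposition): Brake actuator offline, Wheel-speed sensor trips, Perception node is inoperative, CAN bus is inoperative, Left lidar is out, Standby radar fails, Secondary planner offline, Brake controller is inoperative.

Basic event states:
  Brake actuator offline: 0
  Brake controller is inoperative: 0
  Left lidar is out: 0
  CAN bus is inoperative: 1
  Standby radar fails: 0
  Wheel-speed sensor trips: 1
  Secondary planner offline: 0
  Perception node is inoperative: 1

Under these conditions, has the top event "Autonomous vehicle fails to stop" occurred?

Actuation path unavailable [AND]: Brake actuator offline=not, Wheel-speed sensor trips=occurs → not all inputs occur → does not occur.
Perception stack unavailable [AND]: Actuation path unavailable=not, Perception node is inoperative=occurs, CAN bus is inoperative=occurs → not all inputs occur → does not occur.
Brake command down [OR]: Perception stack unavailable=not, Left lidar is out=not, Standby radar fails=not → no input occurs → does not occur.
Redundant channel down [AND]: Secondary planner offline=not, Brake controller is inoperative=not → not all inputs occur → does not occur.
Autonomous vehicle fails to stop [OR]: Brake command down=not, Redundant channel down=not → no input occurs → does not occur.

No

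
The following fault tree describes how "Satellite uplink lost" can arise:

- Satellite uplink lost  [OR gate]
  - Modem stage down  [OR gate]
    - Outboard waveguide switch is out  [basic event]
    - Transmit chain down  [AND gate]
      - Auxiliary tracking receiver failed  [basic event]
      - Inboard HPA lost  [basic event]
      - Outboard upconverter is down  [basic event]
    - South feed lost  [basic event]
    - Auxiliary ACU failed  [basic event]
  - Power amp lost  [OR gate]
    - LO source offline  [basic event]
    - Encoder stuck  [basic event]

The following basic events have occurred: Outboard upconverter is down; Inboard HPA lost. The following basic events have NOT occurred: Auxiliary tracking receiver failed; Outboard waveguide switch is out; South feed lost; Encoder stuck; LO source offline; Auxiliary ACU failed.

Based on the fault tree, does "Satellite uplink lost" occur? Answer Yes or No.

No

Transmit chain down [AND]: Auxiliary tracking receiver failed=not, Inboard HPA lost=occurs, Outboard upconverter is down=occurs → not all inputs occur → does not occur.
Modem stage down [OR]: Outboard waveguide switch is out=not, Transmit chain down=not, South feed lost=not, Auxiliary ACU failed=not → no input occurs → does not occur.
Power amp lost [OR]: LO source offline=not, Encoder stuck=not → no input occurs → does not occur.
Satellite uplink lost [OR]: Modem stage down=not, Power amp lost=not → no input occurs → does not occur.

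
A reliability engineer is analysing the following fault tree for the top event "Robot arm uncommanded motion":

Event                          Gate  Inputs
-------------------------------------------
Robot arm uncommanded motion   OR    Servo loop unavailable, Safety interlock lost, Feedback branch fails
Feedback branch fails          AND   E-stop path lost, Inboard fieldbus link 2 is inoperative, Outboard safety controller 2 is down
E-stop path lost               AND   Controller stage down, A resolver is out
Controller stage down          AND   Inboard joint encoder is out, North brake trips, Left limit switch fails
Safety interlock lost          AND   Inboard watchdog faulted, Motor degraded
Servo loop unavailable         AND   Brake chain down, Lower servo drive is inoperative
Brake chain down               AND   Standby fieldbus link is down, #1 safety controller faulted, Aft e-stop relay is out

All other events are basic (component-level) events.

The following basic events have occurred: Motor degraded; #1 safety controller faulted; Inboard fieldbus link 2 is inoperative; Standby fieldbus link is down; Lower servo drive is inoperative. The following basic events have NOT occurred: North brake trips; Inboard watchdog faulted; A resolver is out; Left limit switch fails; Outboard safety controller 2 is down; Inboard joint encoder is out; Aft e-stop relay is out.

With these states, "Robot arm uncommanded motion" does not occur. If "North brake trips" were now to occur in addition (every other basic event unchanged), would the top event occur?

Counterfactual: set "North brake trips" to occurred.
Brake chain down [AND]: Standby fieldbus link is down=occurs, #1 safety controller faulted=occurs, Aft e-stop relay is out=not → not all inputs occur → does not occur.
Servo loop unavailable [AND]: Brake chain down=not, Lower servo drive is inoperative=occurs → not all inputs occur → does not occur.
Safety interlock lost [AND]: Inboard watchdog faulted=not, Motor degraded=occurs → not all inputs occur → does not occur.
Controller stage down [AND]: Inboard joint encoder is out=not, North brake trips=occurs, Left limit switch fails=not → not all inputs occur → does not occur.
E-stop path lost [AND]: Controller stage down=not, A resolver is out=not → not all inputs occur → does not occur.
Feedback branch fails [AND]: E-stop path lost=not, Inboard fieldbus link 2 is inoperative=occurs, Outboard safety controller 2 is down=not → not all inputs occur → does not occur.
Robot arm uncommanded motion [OR]: Servo loop unavailable=not, Safety interlock lost=not, Feedback branch fails=not → no input occurs → does not occur.

No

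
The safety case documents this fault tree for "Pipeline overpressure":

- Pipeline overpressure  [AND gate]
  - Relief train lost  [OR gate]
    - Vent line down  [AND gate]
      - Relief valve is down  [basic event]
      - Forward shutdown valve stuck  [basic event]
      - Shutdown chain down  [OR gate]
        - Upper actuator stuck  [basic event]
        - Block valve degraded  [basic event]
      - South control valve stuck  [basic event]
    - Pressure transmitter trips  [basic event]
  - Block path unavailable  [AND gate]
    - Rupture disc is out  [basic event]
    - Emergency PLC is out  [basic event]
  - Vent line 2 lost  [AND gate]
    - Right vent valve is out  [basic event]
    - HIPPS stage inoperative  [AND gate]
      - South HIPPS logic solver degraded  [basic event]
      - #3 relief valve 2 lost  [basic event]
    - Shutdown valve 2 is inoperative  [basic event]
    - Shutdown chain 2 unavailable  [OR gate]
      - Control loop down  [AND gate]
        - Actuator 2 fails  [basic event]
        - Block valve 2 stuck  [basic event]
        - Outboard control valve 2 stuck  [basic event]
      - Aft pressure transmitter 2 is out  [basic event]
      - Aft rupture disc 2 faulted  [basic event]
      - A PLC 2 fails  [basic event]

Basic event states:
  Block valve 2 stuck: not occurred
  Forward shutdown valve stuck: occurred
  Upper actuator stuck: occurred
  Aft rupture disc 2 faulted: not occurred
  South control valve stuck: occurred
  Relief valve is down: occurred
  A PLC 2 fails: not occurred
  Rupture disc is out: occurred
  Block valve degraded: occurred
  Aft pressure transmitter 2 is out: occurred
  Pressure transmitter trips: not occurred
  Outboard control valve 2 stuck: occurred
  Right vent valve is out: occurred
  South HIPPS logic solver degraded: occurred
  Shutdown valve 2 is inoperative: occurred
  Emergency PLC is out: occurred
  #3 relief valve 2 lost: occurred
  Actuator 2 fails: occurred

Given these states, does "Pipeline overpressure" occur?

Yes

Shutdown chain down [OR]: Upper actuator stuck=occurs, Block valve degraded=occurs → at least one input occurs → occurs.
Vent line down [AND]: Relief valve is down=occurs, Forward shutdown valve stuck=occurs, Shutdown chain down=occurs, South control valve stuck=occurs → all inputs occur → occurs.
Relief train lost [OR]: Vent line down=occurs, Pressure transmitter trips=not → at least one input occurs → occurs.
Block path unavailable [AND]: Rupture disc is out=occurs, Emergency PLC is out=occurs → all inputs occur → occurs.
HIPPS stage inoperative [AND]: South HIPPS logic solver degraded=occurs, #3 relief valve 2 lost=occurs → all inputs occur → occurs.
Control loop down [AND]: Actuator 2 fails=occurs, Block valve 2 stuck=not, Outboard control valve 2 stuck=occurs → not all inputs occur → does not occur.
Shutdown chain 2 unavailable [OR]: Control loop down=not, Aft pressure transmitter 2 is out=occurs, Aft rupture disc 2 faulted=not, A PLC 2 fails=not → at least one input occurs → occurs.
Vent line 2 lost [AND]: Right vent valve is out=occurs, HIPPS stage inoperative=occurs, Shutdown valve 2 is inoperative=occurs, Shutdown chain 2 unavailable=occurs → all inputs occur → occurs.
Pipeline overpressure [AND]: Relief train lost=occurs, Block path unavailable=occurs, Vent line 2 lost=occurs → all inputs occur → occurs.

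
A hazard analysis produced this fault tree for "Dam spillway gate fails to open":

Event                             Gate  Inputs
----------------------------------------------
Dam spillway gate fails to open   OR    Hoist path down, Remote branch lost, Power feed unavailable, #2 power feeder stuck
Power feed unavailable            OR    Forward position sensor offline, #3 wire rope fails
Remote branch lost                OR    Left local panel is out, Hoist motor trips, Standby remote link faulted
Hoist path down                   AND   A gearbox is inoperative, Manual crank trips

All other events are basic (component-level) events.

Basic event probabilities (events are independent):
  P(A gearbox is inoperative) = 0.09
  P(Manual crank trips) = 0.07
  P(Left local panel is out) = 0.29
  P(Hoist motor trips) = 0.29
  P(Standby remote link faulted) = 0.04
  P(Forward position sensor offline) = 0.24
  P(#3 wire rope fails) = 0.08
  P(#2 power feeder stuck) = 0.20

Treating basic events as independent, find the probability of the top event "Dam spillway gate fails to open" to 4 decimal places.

0.7310

P(Hoist path down) [AND] = 0.09 × 0.07 = 0.006300
P(Remote branch lost) [OR] = 1 − (1−0.29) × (1−0.29) × (1−0.04) = 0.516064
P(Power feed unavailable) [OR] = 1 − (1−0.24) × (1−0.08) = 0.300800
P(Dam spillway gate fails to open) [OR] = 1 − (1−0.006300) × (1−0.516064) × (1−0.300800) × (1−0.20) = 0.731011
Rounded to 4 decimal places: P(Dam spillway gate fails to open) ≈ 0.7310.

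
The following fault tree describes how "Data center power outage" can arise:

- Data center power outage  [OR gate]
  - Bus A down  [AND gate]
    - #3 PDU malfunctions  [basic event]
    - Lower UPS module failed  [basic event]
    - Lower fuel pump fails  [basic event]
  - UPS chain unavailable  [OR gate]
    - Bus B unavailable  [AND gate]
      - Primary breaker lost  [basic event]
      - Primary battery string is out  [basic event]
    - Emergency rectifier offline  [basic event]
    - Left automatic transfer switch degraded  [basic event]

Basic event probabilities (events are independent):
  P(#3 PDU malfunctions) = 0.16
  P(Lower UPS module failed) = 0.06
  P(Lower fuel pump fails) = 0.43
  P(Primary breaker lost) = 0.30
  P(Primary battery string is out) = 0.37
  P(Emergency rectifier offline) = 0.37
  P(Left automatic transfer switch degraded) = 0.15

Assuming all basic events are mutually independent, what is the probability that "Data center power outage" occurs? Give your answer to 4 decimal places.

P(Bus A down) [AND] = 0.16 × 0.06 × 0.43 = 0.004128
P(Bus B unavailable) [AND] = 0.30 × 0.37 = 0.111000
P(UPS chain unavailable) [OR] = 1 − (1−0.111000) × (1−0.37) × (1−0.15) = 0.523941
P(Data center power outage) [OR] = 1 − (1−0.004128) × (1−0.523941) = 0.525906
Rounded to 4 decimal places: P(Data center power outage) ≈ 0.5259.

0.5259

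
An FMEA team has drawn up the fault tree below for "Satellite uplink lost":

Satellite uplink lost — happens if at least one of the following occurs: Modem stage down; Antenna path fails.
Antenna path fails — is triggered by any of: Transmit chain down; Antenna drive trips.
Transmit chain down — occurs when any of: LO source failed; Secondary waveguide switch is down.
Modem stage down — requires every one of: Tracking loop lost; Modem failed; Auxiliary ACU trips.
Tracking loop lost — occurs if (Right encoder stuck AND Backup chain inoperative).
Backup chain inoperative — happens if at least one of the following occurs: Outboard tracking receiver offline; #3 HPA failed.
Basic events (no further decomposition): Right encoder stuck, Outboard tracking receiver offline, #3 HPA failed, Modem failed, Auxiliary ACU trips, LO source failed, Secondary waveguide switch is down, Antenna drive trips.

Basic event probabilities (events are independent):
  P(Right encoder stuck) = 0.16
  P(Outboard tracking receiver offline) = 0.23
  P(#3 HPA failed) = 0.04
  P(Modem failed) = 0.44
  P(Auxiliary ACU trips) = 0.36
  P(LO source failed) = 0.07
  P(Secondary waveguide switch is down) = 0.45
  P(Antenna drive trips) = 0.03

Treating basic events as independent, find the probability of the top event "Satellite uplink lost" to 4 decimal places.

0.5071

P(Backup chain inoperative) [OR] = 1 − (1−0.23) × (1−0.04) = 0.260800
P(Tracking loop lost) [AND] = 0.16 × 0.260800 = 0.041728
P(Modem stage down) [AND] = 0.041728 × 0.44 × 0.36 = 0.006610
P(Transmit chain down) [OR] = 1 − (1−0.07) × (1−0.45) = 0.488500
P(Antenna path fails) [OR] = 1 − (1−0.488500) × (1−0.03) = 0.503845
P(Satellite uplink lost) [OR] = 1 − (1−0.006610) × (1−0.503845) = 0.507125
Rounded to 4 decimal places: P(Satellite uplink lost) ≈ 0.5071.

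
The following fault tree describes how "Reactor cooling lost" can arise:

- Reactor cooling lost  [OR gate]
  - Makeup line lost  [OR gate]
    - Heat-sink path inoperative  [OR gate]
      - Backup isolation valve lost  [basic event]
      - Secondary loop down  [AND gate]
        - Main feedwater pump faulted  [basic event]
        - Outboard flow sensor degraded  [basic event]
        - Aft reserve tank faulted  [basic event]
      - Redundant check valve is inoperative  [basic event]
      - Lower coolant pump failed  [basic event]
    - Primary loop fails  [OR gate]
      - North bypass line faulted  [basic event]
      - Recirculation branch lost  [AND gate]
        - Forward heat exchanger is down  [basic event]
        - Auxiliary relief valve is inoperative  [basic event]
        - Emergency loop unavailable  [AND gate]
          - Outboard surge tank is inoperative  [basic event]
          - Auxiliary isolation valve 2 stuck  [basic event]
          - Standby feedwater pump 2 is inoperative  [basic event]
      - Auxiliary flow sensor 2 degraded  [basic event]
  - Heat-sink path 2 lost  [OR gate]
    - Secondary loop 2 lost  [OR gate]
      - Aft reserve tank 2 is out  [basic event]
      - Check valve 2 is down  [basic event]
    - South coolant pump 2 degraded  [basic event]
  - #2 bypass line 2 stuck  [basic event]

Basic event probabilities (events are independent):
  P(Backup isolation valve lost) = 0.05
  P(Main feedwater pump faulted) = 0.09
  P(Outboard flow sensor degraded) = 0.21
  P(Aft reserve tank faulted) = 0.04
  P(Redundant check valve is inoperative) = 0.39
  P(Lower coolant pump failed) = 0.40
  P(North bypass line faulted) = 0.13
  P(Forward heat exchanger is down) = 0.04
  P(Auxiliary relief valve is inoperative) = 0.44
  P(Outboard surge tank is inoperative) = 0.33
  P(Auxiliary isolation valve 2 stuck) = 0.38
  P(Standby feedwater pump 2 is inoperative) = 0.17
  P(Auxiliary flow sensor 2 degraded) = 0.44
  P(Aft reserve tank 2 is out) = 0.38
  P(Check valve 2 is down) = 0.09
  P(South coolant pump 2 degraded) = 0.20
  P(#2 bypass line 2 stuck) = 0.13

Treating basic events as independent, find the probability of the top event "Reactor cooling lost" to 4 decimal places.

0.9336

P(Secondary loop down) [AND] = 0.09 × 0.21 × 0.04 = 0.000756
P(Heat-sink path inoperative) [OR] = 1 − (1−0.05) × (1−0.000756) × (1−0.39) × (1−0.40) = 0.652563
P(Emergency loop unavailable) [AND] = 0.33 × 0.38 × 0.17 = 0.021318
P(Recirculation branch lost) [AND] = 0.04 × 0.44 × 0.021318 = 0.000375
P(Primary loop fails) [OR] = 1 − (1−0.13) × (1−0.000375) × (1−0.44) = 0.512983
P(Makeup line lost) [OR] = 1 − (1−0.652563) × (1−0.512983) = 0.830792
P(Secondary loop 2 lost) [OR] = 1 − (1−0.38) × (1−0.09) = 0.435800
P(Heat-sink path 2 lost) [OR] = 1 − (1−0.435800) × (1−0.20) = 0.548640
P(Reactor cooling lost) [OR] = 1 − (1−0.830792) × (1−0.548640) × (1−0.13) = 0.933555
Rounded to 4 decimal places: P(Reactor cooling lost) ≈ 0.9336.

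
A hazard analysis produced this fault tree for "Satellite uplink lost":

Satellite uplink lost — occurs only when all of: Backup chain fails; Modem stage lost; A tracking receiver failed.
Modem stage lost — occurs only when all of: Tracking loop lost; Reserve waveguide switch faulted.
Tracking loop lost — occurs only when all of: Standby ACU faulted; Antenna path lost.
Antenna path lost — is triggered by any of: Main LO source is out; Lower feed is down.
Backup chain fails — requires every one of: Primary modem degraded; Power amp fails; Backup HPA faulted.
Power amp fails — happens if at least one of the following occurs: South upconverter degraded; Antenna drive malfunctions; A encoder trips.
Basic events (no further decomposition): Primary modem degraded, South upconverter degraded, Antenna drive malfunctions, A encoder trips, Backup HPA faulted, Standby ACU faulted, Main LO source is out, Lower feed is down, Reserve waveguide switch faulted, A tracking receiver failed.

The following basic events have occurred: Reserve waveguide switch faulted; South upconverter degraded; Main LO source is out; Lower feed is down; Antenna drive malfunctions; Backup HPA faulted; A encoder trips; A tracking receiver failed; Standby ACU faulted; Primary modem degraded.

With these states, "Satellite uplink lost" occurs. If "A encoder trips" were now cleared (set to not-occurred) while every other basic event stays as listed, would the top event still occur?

Counterfactual: set "A encoder trips" to not occurred.
Power amp fails [OR]: South upconverter degraded=occurs, Antenna drive malfunctions=occurs, A encoder trips=not → at least one input occurs → occurs.
Backup chain fails [AND]: Primary modem degraded=occurs, Power amp fails=occurs, Backup HPA faulted=occurs → all inputs occur → occurs.
Antenna path lost [OR]: Main LO source is out=occurs, Lower feed is down=occurs → at least one input occurs → occurs.
Tracking loop lost [AND]: Standby ACU faulted=occurs, Antenna path lost=occurs → all inputs occur → occurs.
Modem stage lost [AND]: Tracking loop lost=occurs, Reserve waveguide switch faulted=occurs → all inputs occur → occurs.
Satellite uplink lost [AND]: Backup chain fails=occurs, Modem stage lost=occurs, A tracking receiver failed=occurs → all inputs occur → occurs.

Yes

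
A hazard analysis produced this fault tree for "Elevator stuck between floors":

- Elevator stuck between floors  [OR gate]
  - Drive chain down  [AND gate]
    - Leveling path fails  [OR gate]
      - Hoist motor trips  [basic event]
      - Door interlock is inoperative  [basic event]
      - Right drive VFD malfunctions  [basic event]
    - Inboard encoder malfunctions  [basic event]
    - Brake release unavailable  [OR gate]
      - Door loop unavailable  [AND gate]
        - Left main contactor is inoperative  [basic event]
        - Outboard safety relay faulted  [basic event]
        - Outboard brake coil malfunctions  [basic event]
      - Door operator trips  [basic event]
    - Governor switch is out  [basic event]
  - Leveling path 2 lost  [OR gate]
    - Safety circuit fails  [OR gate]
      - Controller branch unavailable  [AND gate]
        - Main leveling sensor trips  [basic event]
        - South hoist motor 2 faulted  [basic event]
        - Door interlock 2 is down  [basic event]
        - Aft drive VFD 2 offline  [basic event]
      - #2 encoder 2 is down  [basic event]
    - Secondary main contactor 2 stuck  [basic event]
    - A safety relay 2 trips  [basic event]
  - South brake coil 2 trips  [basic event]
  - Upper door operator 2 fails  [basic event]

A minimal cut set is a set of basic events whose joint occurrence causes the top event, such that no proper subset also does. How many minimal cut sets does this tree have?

12

Leveling path fails [OR]: union of children's cut sets → 3 cut set(s).
Door loop unavailable [AND]: one cut set from each child combined → 1 × 1 × 1 = 1 cut set(s).
Brake release unavailable [OR]: union of children's cut sets → 2 cut set(s).
Drive chain down [AND]: one cut set from each child combined → 3 × 1 × 2 × 1 = 6 cut set(s).
Controller branch unavailable [AND]: one cut set from each child combined → 1 × 1 × 1 × 1 = 1 cut set(s).
Safety circuit fails [OR]: union of children's cut sets → 2 cut set(s).
Leveling path 2 lost [OR]: union of children's cut sets → 4 cut set(s).
Elevator stuck between floors [OR]: union of children's cut sets → 12 cut set(s).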